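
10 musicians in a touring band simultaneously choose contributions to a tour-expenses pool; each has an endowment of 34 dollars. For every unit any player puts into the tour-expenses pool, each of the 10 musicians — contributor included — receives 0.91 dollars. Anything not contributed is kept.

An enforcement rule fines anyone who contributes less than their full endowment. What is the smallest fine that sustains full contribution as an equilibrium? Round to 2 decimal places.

3.06 dollars

Given the others contribute fully, the best deviation is to contribute 0 (any partial contribution still incurs the fine and gives up units whose private return 0.91 is below 1).
Deviating from 34 to 0 saves 34 dollars but forfeits the deviator's share of the drop in the tour-expenses pool: 0.91 × 34 = 30.94.
So the deviation gain is 34 − 30.94 = 3.06, and the fine must be at least 3.06 dollars to wipe it out.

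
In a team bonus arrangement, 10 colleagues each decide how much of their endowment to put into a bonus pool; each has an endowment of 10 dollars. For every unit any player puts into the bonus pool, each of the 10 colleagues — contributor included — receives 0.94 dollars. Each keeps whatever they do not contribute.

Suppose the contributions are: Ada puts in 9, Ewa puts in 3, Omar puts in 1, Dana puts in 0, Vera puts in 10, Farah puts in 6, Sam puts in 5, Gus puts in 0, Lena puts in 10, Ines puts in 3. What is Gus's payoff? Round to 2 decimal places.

Total contributed: 9 + 3 + 1 + 0 + 10 + 6 + 5 + 0 + 10 + 3 = 47.
Each receives 0.94 × 47 = 44.18 from the bonus pool.
Gus keeps 10 − 0 = 10, so Gus's payoff is 10 + 44.18 = 54.18.

54.18 dollars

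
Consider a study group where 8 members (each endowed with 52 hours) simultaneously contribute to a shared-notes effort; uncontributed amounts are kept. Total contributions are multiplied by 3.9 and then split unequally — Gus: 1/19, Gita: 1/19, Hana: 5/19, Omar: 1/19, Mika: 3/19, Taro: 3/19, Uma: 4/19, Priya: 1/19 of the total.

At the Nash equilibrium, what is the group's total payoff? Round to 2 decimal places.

566.80 hours

For player j, contributing a unit is worthwhile iff 3.9 × (j's share) ≥ 1, i.e. iff j's share is at least 0.2564.
Only Hana (5/19) clears that bar, contributing 52; the remaining 7 contribute 0. Total contributed: 52.
The shared-notes effort pays out 3.9 × 52 = 202.80 in total (split across the unequal shares, but the aggregate is all that matters for the group sum).
The 7 free-riders keep 52 each, adding 364. Group total = 364 + 202.80 = 566.80.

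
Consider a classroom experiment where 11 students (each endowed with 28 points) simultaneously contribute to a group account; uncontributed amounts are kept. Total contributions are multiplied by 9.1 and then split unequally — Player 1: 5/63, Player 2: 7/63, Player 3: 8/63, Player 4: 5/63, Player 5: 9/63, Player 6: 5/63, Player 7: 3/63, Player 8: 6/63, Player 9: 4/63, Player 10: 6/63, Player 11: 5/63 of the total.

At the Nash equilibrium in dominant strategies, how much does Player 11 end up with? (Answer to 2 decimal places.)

Player j's private return per contributed unit is 9.1 × (j's share). Contributing is weakly dominant for j when that share is at least 1/9.1 = 0.1099, and contributing 0 is dominant otherwise.
Player 2, Player 3 and Player 5 clear that bar, contributing 28 each; the remaining 8 contribute 0. Total contributed: 84.
Player 11 keeps 28 and receives 9.1 × 84 × 5/63 = 60.67 from the group account, for a payoff of 88.67.

88.67 points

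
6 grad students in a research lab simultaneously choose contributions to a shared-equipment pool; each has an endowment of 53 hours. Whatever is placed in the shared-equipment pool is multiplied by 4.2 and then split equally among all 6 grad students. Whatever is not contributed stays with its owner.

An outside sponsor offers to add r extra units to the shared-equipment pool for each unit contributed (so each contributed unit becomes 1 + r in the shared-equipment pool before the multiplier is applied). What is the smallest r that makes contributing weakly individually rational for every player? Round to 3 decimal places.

With matching at rate r, one contributed unit becomes (1 + r) in the shared-equipment pool and returns 4.2 × (1 + r) / 6 to the contributor.
Setting this equal to 1: 1 + r = 6/4.2 = 1.4286.
So the minimum matching rate is r = 1.4286 − 1 = 0.429.

0.429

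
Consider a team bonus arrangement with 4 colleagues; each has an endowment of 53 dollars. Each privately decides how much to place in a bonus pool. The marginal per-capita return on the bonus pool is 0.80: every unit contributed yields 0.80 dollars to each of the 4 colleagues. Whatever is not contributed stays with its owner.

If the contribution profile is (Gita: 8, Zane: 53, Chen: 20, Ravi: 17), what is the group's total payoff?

Total contributed: 8 + 53 + 20 + 17 = 98; total kept: 4 × 53 − 98 = 114.
The bonus pool pays out 0.80 × 4 × 98 = 313.60 in aggregate.
Group total = 114 + 313.60 = 427.60.

427.60 dollars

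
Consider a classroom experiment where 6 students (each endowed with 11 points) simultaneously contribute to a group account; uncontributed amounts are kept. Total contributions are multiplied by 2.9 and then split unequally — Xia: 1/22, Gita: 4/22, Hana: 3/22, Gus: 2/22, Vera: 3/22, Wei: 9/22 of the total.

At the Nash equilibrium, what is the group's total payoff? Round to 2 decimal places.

86.90 points

A player with share s gets back 2.9·s per unit contributed, so full contribution is dominant for anyone with s > 1/2.9 = 0.3448 and zero contribution is dominant for anyone below.
Wei alone (share 9/22) is above the threshold, contributing 11; the remaining 5 contribute 0. Total contributed: 11.
The group account pays out 2.9 × 11 = 31.90 in total (split across the unequal shares, but the aggregate is all that matters for the group sum).
The 5 free-riders keep 11 each, adding 55. Group total = 55 + 31.90 = 86.90.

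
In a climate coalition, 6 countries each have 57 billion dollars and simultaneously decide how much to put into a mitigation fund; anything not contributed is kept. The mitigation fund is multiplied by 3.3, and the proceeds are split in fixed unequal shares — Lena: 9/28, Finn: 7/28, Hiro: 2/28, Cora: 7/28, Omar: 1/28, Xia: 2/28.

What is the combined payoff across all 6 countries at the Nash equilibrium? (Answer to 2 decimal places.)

For player j, contributing a unit is worthwhile iff 3.3 × (j's share) ≥ 1, i.e. iff j's share is at least 0.3030.
Lena alone (share 9/28) is above the threshold, contributing 57; the remaining 5 contribute 0. Total contributed: 57.
The mitigation fund pays out 3.3 × 57 = 188.10 in total (split across the unequal shares, but the aggregate is all that matters for the group sum).
The 5 free-riders keep 57 each, adding 285. Group total = 285 + 188.10 = 473.10.

473.10 billion dollars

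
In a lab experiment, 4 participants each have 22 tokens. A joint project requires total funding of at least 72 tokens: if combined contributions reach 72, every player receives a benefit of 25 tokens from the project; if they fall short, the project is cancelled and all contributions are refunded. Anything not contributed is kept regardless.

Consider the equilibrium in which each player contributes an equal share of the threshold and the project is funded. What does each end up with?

29 tokens

Equal share of the threshold: 72/4 = 18.
At this profile no one gains by cutting their contribution: any cut drops the total below 72, the project is cancelled, contributions are refunded, and the deviator ends with 22, which is less than 22 − 18 + 25 = 29. Contributing more than 18 just wastes the excess. So contributing exactly 18 is a best response.
Each player's payoff: 22 − 18 + 25 = 29.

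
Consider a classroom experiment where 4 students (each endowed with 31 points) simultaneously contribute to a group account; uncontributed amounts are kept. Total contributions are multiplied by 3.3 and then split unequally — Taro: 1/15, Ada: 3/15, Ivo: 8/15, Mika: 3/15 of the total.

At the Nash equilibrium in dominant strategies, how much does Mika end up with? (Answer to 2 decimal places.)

51.46 points

Each unit j contributes comes back to j as 3.3 × (j's share), so j prefers to contribute only if that share exceeds 1/3.3 = 0.3030; otherwise keeping the unit dominates.
Only Ivo (8/15) clears that bar, contributing 31; the remaining 3 contribute 0. Total contributed: 31.
Mika keeps 31 and receives 3.3 × 31 × 3/15 = 20.46 from the group account, for a payoff of 51.46.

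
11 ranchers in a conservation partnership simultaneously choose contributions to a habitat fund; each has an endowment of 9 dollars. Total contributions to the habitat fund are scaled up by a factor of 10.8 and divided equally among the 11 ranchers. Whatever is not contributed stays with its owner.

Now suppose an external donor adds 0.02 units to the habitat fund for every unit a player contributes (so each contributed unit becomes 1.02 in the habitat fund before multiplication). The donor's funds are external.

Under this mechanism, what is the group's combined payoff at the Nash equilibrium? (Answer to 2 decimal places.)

1090.58 dollars

The effective private return per unit is now 10.8 × 1.02 / 11 = 1.0015 > 1, so every player's dominant strategy flips to full contribution.
At the Nash equilibrium everyone contributes 9. Group total payoff = 10.8 × 1.02 × 99 = 1090.58.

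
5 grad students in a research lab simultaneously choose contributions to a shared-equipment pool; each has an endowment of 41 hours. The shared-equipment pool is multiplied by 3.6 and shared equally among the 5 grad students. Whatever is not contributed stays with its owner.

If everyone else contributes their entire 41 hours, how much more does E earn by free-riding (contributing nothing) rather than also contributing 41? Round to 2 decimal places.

11.48 hours

Switching from a contribution of 41 to 0 lets E keep an extra 41 hours, but lowers the shared-equipment pool by 41, which costs E their own share of that drop: 3.6/5 × 41 = 29.52.
Net gain = 41 − 29.52 = 11.48. The private return per contributed unit (0.7200) is below 1, so free-riding is indeed the best response regardless of what the others do.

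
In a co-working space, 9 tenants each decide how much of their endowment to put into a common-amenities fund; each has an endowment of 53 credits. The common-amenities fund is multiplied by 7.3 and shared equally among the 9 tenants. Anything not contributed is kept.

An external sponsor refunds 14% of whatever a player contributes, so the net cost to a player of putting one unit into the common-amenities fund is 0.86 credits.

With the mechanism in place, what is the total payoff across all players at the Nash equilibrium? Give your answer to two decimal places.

Even with the mechanism, each unit contributed returns only (7.3/9) / 0.86 = 0.9432 per unit of net cost, so contributing nothing is still dominant.
Everyone keeps their endowment and the group total is 9 × 53 = 477.

477.00 credits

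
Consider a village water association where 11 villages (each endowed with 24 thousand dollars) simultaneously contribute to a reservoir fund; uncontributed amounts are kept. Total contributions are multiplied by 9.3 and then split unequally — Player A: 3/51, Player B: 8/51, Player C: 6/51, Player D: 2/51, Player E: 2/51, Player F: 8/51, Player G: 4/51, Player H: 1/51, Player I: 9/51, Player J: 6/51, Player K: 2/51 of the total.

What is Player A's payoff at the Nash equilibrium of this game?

89.65 thousand dollars

A player with share s gets back 9.3·s per unit contributed, so full contribution is dominant for anyone with s > 1/9.3 = 0.1075 and zero contribution is dominant for anyone below.
Player B, Player C, Player F, Player I and Player J clear that bar, contributing 24 each; the remaining 6 contribute 0. Total contributed: 120.
Player A keeps 24 and receives 9.3 × 120 × 3/51 = 65.65 from the reservoir fund, for a payoff of 89.65.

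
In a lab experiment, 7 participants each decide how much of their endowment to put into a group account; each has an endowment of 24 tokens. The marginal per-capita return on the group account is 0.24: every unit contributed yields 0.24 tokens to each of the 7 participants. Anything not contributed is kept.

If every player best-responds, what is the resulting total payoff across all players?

The private return per contributed unit is 0.24 < 1, so contributing 0 is dominant for every player. At the Nash equilibrium everyone keeps their 24, and the group total is 7 × 24 = 168.

168.00 tokens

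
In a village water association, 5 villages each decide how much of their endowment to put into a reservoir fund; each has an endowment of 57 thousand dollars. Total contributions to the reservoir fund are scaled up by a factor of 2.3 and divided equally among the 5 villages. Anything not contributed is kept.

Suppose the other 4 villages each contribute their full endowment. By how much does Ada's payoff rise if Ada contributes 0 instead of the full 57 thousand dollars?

Switching from a contribution of 57 to 0 lets Ada keep an extra 57 thousand dollars, but lowers the reservoir fund by 57, which costs Ada their own share of that drop: 2.3/5 × 57 = 26.22.
Net gain = 57 − 26.22 = 30.78. The private return per contributed unit (0.4600) is below 1, so free-riding is indeed the best response regardless of what the others do.

30.78 thousand dollars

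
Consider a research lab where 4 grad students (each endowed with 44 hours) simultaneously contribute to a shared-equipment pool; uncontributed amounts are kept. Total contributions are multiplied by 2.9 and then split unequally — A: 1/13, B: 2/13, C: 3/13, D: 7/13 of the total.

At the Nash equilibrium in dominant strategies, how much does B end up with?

63.63 hours

Each unit j contributes comes back to j as 2.9 × (j's share), so j prefers to contribute only if that share exceeds 1/2.9 = 0.3448; otherwise keeping the unit dominates.
Only D (7/13) clears that bar, contributing 44; the remaining 3 contribute 0. Total contributed: 44.
B keeps 44 and receives 2.9 × 44 × 2/13 = 19.63 from the shared-equipment pool, for a payoff of 63.63.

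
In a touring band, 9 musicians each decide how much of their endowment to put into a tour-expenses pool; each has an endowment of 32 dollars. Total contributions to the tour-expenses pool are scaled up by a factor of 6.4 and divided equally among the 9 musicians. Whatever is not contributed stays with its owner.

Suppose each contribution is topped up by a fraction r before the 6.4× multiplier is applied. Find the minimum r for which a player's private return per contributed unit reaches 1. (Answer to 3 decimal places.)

0.406

With matching at rate r, one contributed unit becomes (1 + r) in the tour-expenses pool and returns 6.4 × (1 + r) / 9 to the contributor.
Setting this equal to 1: 1 + r = 9/6.4 = 1.4063.
So the minimum matching rate is r = 1.4063 − 1 = 0.406.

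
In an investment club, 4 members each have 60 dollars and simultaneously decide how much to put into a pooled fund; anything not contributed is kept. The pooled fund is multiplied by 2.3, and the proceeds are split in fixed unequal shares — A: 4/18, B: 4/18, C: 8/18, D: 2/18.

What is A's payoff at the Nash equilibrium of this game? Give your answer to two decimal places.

90.67 dollars

A player with share s gets back 2.3·s per unit contributed, so full contribution is dominant for anyone with s > 1/2.3 = 0.4348 and zero contribution is dominant for anyone below.
Only C (8/18) clears that bar, contributing 60; the remaining 3 contribute 0. Total contributed: 60.
A keeps 60 and receives 2.3 × 60 × 4/18 = 30.67 from the pooled fund, for a payoff of 90.67.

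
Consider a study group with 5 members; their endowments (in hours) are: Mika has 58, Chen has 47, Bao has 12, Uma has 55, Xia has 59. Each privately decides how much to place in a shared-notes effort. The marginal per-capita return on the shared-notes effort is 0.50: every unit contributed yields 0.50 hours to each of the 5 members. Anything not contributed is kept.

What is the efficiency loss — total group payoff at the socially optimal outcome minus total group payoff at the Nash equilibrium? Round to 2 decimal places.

346.50 hours

The private return per contributed unit is 0.50 < 1 for everyone, so the Nash equilibrium is zero contribution and the group total is Σ E_j = 58 + 47 + 12 + 55 + 59 = 231.
Each contributed unit returns 2.500 to the group, so the social optimum is full contribution by everyone: group total = 2.500 × 231 = 577.50.
Efficiency loss = (2.500 − 1) × 231 = 346.50.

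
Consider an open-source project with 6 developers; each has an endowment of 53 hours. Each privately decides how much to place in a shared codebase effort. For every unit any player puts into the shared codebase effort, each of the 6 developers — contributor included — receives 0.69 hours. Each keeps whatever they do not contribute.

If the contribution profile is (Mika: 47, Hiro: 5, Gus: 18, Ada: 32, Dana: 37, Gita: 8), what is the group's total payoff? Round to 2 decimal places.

779.58 hours

Total contributed: 47 + 5 + 18 + 32 + 37 + 8 = 147; total kept: 6 × 53 − 147 = 171.
The shared codebase effort pays out 0.69 × 6 × 147 = 608.58 in aggregate.
Group total = 171 + 608.58 = 779.58.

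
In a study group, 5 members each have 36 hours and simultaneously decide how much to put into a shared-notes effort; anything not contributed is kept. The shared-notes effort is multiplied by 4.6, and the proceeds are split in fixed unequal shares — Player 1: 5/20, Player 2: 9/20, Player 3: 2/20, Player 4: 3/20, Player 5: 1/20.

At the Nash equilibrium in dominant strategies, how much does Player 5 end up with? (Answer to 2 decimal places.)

52.56 hours

A player with share s gets back 4.6·s per unit contributed, so full contribution is dominant for anyone with s > 1/4.6 = 0.2174 and zero contribution is dominant for anyone below.
Player 1 and Player 2 are above the threshold, contributing 36 each; the remaining 3 contribute 0. Total contributed: 72.
Player 5 keeps 36 and receives 4.6 × 72 × 1/20 = 16.56 from the shared-notes effort, for a payoff of 52.56.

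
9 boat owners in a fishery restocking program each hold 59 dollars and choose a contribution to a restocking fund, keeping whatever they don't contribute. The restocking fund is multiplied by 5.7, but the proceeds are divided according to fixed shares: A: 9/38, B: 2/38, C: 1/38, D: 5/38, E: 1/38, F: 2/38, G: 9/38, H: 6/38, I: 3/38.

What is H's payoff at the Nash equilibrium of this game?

Each unit j contributes comes back to j as 5.7 × (j's share), so j prefers to contribute only if that share exceeds 1/5.7 = 0.1754; otherwise keeping the unit dominates.
The shares above 0.1754 belong to A and G, contributing 59 each; the remaining 7 contribute 0. Total contributed: 118.
H keeps 59 and receives 5.7 × 118 × 6/38 = 106.20 from the restocking fund, for a payoff of 165.20.

165.20 dollars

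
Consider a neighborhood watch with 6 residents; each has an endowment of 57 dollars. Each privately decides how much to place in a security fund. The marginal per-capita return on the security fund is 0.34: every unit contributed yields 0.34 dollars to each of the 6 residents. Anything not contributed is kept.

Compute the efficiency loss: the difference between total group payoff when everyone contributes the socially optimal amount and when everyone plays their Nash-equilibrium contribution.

355.68 dollars

The private return per contributed unit is 0.34 < 1, so contributing 0 is dominant for every player. At the Nash equilibrium everyone keeps their 57, and the group total is 6 × 57 = 342.
Each contributed unit returns 2.040 to the group as a whole (0.34 to each of 6 players), which exceeds 1, so the social optimum is full contribution: group total = 2.040 × 342 = 697.68.
Efficiency loss = 697.68 − 342 = 355.68.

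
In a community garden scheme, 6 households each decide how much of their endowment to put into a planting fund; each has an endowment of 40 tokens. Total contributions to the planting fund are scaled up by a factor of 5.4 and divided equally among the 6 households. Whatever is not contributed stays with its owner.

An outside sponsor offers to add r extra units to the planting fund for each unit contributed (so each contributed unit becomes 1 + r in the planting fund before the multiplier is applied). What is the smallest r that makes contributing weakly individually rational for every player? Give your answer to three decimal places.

0.111

With matching at rate r, one contributed unit becomes (1 + r) in the planting fund and returns 5.4 × (1 + r) / 6 to the contributor.
Setting this equal to 1: 1 + r = 6/5.4 = 1.1111.
So the minimum matching rate is r = 1.1111 − 1 = 0.111.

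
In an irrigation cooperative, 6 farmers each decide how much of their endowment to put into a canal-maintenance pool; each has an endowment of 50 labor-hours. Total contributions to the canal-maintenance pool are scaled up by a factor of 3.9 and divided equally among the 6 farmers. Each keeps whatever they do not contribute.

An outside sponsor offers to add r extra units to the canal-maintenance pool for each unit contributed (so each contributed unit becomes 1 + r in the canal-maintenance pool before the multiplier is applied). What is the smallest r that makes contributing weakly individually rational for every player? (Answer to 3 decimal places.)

0.538

With matching at rate r, one contributed unit becomes (1 + r) in the canal-maintenance pool and returns 3.9 × (1 + r) / 6 to the contributor.
Setting this equal to 1: 1 + r = 6/3.9 = 1.5385.
So the minimum matching rate is r = 1.5385 − 1 = 0.538.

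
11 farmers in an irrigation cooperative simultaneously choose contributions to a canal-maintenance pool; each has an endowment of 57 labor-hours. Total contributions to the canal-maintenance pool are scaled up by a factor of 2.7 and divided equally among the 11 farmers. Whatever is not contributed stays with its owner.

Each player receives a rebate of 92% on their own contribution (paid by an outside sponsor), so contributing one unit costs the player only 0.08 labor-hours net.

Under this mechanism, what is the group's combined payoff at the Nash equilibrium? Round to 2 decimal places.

2269.74 labor-hours

The effective private return per unit is now (2.7/11) / 0.08 = 3.0682 > 1, so every player's dominant strategy flips to full contribution.
At the Nash equilibrium everyone contributes 57. Group total payoff = 11 × (57 × 0.92 + 2.7 × 57) = 2269.74.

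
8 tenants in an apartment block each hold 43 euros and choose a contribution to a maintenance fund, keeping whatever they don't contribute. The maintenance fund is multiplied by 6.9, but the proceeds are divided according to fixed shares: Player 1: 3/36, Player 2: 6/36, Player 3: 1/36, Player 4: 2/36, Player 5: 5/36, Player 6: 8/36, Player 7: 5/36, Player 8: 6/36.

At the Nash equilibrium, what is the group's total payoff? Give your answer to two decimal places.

1105.10 euros

Each unit j contributes comes back to j as 6.9 × (j's share), so j prefers to contribute only if that share exceeds 1/6.9 = 0.1449; otherwise keeping the unit dominates.
The shares above 0.1449 belong to Player 2, Player 6 and Player 8, contributing 43 each; the remaining 5 contribute 0. Total contributed: 129.
The maintenance fund pays out 6.9 × 129 = 890.10 in total (split across the unequal shares, but the aggregate is all that matters for the group sum).
The 5 free-riders keep 43 each, adding 215. Group total = 215 + 890.10 = 1105.10.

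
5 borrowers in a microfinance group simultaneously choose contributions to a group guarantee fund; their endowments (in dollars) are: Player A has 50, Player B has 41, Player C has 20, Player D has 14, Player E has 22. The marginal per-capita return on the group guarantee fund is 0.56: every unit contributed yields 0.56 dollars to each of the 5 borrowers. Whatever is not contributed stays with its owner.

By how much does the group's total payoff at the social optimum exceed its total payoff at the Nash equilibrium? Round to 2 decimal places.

264.60 dollars

The private return per contributed unit is 0.56 < 1 for everyone, so the Nash equilibrium is zero contribution and the group total is Σ E_j = 50 + 41 + 20 + 14 + 22 = 147.
Each contributed unit returns 2.800 to the group, so the social optimum is full contribution by everyone: group total = 2.800 × 147 = 411.60.
Efficiency loss = (2.800 − 1) × 147 = 264.60.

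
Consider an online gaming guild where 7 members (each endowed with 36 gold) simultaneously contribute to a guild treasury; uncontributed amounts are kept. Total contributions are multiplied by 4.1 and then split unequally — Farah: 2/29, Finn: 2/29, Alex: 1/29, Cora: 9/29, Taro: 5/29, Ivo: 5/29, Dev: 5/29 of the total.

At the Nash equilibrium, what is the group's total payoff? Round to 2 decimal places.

363.60 gold

A player with share s gets back 4.1·s per unit contributed, so full contribution is dominant for anyone with s > 1/4.1 = 0.2439 and zero contribution is dominant for anyone below.
The only share above 0.2439 is Cora's 9/29, contributing 36; the remaining 6 contribute 0. Total contributed: 36.
The guild treasury pays out 4.1 × 36 = 147.60 in total (split across the unequal shares, but the aggregate is all that matters for the group sum).
The 6 free-riders keep 36 each, adding 216. Group total = 216 + 147.60 = 363.60.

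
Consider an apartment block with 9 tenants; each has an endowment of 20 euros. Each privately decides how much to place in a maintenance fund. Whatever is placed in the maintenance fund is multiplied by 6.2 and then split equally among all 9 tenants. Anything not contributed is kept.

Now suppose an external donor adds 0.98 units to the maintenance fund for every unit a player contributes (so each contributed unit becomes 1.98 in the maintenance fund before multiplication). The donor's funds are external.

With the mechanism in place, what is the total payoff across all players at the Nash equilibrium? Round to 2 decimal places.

With the mechanism, a contributed unit returns 6.2 × 1.98 / 9 = 1.3640 per unit of net cost to the contributor — now above 1 — so contributing fully is weakly dominant for every player.
So the Nash equilibrium is full contribution by all 9; the group earns 6.2 × 1.98 × 180 = 2209.68.

2209.68 euros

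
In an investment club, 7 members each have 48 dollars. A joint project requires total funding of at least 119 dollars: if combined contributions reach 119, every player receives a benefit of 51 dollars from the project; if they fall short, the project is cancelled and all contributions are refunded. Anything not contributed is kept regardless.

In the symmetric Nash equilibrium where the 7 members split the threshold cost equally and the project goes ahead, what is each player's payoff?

82 dollars

Equal share of the threshold: 119/7 = 17.
At this profile no one gains by cutting their contribution: any cut drops the total below 119, the project is cancelled, contributions are refunded, and the deviator ends with 48, which is less than 48 − 17 + 51 = 82. Contributing more than 17 just wastes the excess. So contributing exactly 17 is a best response.
Each player's payoff: 48 − 17 + 51 = 82.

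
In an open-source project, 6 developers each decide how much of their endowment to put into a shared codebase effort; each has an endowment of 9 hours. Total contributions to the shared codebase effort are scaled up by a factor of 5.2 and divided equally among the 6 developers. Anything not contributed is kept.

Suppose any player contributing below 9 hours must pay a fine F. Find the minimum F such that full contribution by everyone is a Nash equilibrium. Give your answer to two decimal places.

1.20 hours

Given the others contribute fully, the best deviation is to contribute 0 (any partial contribution still incurs the fine and gives up units whose private return 0.8667 is below 1).
Deviating from 9 to 0 saves 9 hours but forfeits the deviator's share of the drop in the shared codebase effort: 5.2/6 × 9 = 7.80.
So the deviation gain is 9 − 7.80 = 1.20, and the fine must be at least 1.20 hours to wipe it out.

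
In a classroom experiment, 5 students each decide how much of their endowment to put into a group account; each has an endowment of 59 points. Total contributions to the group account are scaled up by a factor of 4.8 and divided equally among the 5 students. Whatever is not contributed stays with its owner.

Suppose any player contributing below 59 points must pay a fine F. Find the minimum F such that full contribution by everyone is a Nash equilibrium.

2.36 points

Given the others contribute fully, the best deviation is to contribute 0 (any partial contribution still incurs the fine and gives up units whose private return 0.9600 is below 1).
Deviating from 59 to 0 saves 59 points but forfeits the deviator's share of the drop in the group account: 4.8/5 × 59 = 56.64.
So the deviation gain is 59 − 56.64 = 2.36, and the fine must be at least 2.36 points to wipe it out.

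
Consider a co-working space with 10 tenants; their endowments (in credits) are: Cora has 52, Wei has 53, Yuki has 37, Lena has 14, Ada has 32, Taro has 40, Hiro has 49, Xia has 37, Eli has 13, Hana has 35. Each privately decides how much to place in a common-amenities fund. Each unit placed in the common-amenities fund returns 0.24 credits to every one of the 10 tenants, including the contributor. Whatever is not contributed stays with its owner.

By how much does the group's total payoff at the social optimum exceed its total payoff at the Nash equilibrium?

506.80 credits

The private return per contributed unit is 0.24 < 1 for everyone, so the Nash equilibrium is zero contribution and the group total is Σ E_j = 52 + 53 + 37 + 14 + 32 + 40 + 49 + 37 + 13 + 35 = 362.
Each contributed unit returns 2.400 to the group, so the social optimum is full contribution by everyone: group total = 2.400 × 362 = 868.80.
Efficiency loss = (2.400 − 1) × 362 = 506.80.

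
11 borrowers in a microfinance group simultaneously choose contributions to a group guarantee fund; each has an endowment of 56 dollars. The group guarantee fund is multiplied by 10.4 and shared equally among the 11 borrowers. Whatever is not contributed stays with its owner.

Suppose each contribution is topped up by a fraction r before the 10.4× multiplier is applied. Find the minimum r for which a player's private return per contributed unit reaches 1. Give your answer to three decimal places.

0.058

With matching at rate r, one contributed unit becomes (1 + r) in the group guarantee fund and returns 10.4 × (1 + r) / 11 to the contributor.
Setting this equal to 1: 1 + r = 11/10.4 = 1.0577.
So the minimum matching rate is r = 1.0577 − 1 = 0.058.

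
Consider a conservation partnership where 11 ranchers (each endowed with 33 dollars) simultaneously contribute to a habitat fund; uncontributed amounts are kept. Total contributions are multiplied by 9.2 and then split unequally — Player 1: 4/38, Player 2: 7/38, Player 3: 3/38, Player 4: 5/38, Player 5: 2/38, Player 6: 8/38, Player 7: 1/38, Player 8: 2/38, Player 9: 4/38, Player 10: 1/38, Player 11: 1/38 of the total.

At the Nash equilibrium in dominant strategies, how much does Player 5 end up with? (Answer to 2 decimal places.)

For player j, contributing a unit is worthwhile iff 9.2 × (j's share) ≥ 1, i.e. iff j's share is at least 0.1087.
The shares above 0.1087 belong to Player 2, Player 4 and Player 6, contributing 33 each; the remaining 8 contribute 0. Total contributed: 99.
Player 5 keeps 33 and receives 9.2 × 99 × 2/38 = 47.94 from the habitat fund, for a payoff of 80.94.

80.94 dollars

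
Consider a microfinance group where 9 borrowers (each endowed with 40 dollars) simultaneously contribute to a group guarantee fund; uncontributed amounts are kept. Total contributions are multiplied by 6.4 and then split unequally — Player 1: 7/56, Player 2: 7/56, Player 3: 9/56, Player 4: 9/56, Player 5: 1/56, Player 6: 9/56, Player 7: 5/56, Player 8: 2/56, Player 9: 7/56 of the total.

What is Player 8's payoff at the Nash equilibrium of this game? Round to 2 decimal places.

Player j's private return per contributed unit is 6.4 × (j's share). Contributing is weakly dominant for j when that share is at least 1/6.4 = 0.1563, and contributing 0 is dominant otherwise.
Player 3, Player 4 and Player 6 are above the threshold, contributing 40 each; the remaining 6 contribute 0. Total contributed: 120.
Player 8 keeps 40 and receives 6.4 × 120 × 2/56 = 27.43 from the group guarantee fund, for a payoff of 67.43.

67.43 dollars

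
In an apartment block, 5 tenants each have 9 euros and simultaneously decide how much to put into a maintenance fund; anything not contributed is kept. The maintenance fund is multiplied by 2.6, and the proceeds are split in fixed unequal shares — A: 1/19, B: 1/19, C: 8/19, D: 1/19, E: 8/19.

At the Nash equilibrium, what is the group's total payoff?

73.80 euros

A player with share s gets back 2.6·s per unit contributed, so full contribution is dominant for anyone with s > 1/2.6 = 0.3846 and zero contribution is dominant for anyone below.
C and E are above the threshold, contributing 9 each; the remaining 3 contribute 0. Total contributed: 18.
The maintenance fund pays out 2.6 × 18 = 46.80 in total (split across the unequal shares, but the aggregate is all that matters for the group sum).
The 3 free-riders keep 9 each, adding 27. Group total = 27 + 46.80 = 73.80.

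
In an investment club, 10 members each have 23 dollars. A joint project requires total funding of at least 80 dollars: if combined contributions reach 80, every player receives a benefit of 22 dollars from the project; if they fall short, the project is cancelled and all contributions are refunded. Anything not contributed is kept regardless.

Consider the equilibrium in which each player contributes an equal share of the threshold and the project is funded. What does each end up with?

Equal share of the threshold: 80/10 = 8.
At this profile no one gains by cutting their contribution: any cut drops the total below 80, the project is cancelled, contributions are refunded, and the deviator ends with 23, which is less than 23 − 8 + 22 = 37. Contributing more than 8 just wastes the excess. So contributing exactly 8 is a best response.
Each player's payoff: 23 − 8 + 22 = 37.

37 dollars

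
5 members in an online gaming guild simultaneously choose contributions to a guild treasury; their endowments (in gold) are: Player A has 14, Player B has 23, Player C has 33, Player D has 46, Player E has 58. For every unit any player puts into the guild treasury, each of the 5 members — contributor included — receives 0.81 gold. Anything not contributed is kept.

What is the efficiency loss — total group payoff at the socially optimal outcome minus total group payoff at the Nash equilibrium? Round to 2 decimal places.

The private return per contributed unit is 0.81 < 1 for everyone, so the Nash equilibrium is zero contribution and the group total is Σ E_j = 14 + 23 + 33 + 46 + 58 = 174.
Each contributed unit returns 4.050 to the group, so the social optimum is full contribution by everyone: group total = 4.050 × 174 = 704.70.
Efficiency loss = (4.050 − 1) × 174 = 530.70.

530.70 gold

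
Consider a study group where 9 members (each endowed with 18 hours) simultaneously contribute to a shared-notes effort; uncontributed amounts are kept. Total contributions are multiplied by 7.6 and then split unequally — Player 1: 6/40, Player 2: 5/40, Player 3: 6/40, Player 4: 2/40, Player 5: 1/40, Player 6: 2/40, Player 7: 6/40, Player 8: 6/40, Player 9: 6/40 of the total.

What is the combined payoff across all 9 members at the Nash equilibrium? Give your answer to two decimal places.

756.00 hours

A player with share s gets back 7.6·s per unit contributed, so full contribution is dominant for anyone with s > 1/7.6 = 0.1316 and zero contribution is dominant for anyone below.
The shares above 0.1316 belong to Player 1, Player 3, Player 7, Player 8 and Player 9, contributing 18 each; the remaining 4 contribute 0. Total contributed: 90.
The shared-notes effort pays out 7.6 × 90 = 684.00 in total (split across the unequal shares, but the aggregate is all that matters for the group sum).
The 4 free-riders keep 18 each, adding 72. Group total = 72 + 684.00 = 756.00.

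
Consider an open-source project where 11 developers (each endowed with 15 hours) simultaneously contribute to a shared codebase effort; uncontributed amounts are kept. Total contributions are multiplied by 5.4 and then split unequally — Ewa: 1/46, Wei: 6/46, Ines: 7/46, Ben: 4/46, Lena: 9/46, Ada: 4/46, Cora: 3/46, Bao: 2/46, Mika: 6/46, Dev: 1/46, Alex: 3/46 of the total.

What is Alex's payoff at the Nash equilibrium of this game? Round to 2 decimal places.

20.28 hours

Each unit j contributes comes back to j as 5.4 × (j's share), so j prefers to contribute only if that share exceeds 1/5.4 = 0.1852; otherwise keeping the unit dominates.
The only share above 0.1852 is Lena's 9/46, contributing 15; the remaining 10 contribute 0. Total contributed: 15.
Alex keeps 15 and receives 5.4 × 15 × 3/46 = 5.28 from the shared codebase effort, for a payoff of 20.28.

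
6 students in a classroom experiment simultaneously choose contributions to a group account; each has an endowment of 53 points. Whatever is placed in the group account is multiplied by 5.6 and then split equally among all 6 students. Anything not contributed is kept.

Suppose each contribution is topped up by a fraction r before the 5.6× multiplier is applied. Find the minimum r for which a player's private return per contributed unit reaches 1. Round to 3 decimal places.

0.071

With matching at rate r, one contributed unit becomes (1 + r) in the group account and returns 5.6 × (1 + r) / 6 to the contributor.
Setting this equal to 1: 1 + r = 6/5.6 = 1.0714.
So the minimum matching rate is r = 1.0714 − 1 = 0.071.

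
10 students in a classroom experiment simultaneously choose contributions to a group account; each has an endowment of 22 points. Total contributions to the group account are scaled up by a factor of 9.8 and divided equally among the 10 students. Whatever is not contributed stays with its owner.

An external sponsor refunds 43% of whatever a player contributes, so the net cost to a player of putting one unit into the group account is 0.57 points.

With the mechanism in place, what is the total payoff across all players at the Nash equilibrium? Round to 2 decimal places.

The effective private return per unit is now (9.8/10) / 0.57 = 1.7193 > 1, so every player's dominant strategy flips to full contribution.
At the Nash equilibrium everyone contributes 22. Group total payoff = 10 × (22 × 0.43 + 9.8 × 22) = 2250.60.

2250.60 points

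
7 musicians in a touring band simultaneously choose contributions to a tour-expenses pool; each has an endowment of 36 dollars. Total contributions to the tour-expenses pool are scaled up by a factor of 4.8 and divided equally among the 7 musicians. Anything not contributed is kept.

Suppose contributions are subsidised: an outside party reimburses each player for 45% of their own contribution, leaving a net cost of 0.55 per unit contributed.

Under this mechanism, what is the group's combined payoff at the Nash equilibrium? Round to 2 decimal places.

Under the mechanism each unit contributed yields (4.8/7) / 0.55 = 1.2468 back to its contributor per unit of net cost, which exceeds 1, making full contribution the dominant choice for everyone.
So the Nash equilibrium is full contribution by all 7; the group earns 7 × (36 × 0.45 + 4.8 × 36) = 1323.00.

1323.00 dollars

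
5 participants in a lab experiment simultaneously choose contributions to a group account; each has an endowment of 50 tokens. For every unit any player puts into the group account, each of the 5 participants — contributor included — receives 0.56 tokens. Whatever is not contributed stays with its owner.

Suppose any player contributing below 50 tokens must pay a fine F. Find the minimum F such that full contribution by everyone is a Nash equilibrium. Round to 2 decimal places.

22.00 tokens

Given the others contribute fully, the best deviation is to contribute 0 (any partial contribution still incurs the fine and gives up units whose private return 0.56 is below 1).
Deviating from 50 to 0 saves 50 tokens but forfeits the deviator's share of the drop in the group account: 0.56 × 50 = 28.00.
So the deviation gain is 50 − 28.00 = 22.00, and the fine must be at least 22.00 tokens to wipe it out.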